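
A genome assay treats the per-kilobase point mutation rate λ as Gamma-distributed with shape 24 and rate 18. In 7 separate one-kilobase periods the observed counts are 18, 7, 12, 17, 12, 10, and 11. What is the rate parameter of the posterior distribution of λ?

Total count: 18 + 7 + 12 + 17 + 12 + 10 + 11 = 87.
Total exposure: 7 kilobases.
The Gamma prior is conjugate for the Poisson rate, so λ | data ~ Gamma(24+87, 18+7) = Gamma(111, 25).

25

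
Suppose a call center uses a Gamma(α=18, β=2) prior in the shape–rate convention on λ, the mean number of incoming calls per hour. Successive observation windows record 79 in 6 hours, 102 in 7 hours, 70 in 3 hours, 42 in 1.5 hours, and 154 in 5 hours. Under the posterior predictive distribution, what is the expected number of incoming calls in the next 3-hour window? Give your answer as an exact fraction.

Total count: 79 + 102 + 70 + 42 + 154 = 447.
Total exposure: 6 + 7 + 3 + 1.5 + 5 = 22.5 hours.
By Gamma–Poisson conjugacy, the posterior is Gamma(α + Σx, β + Σt) = Gamma(18 + 447, 2 + 22.5) = Gamma(465, 49/2).
Predictive mean over a 3-hour window = T·E[λ|data] = 3·465/(49/2) = 2790/49.

2790/49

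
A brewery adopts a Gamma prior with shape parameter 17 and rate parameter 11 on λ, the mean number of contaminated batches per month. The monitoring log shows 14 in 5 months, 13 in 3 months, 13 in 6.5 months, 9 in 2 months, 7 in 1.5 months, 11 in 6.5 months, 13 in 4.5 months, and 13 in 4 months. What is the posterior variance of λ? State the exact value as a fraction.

5/88

Total count: 14 + 13 + 13 + 9 + 7 + 11 + 13 + 13 = 93.
Total exposure: 5 + 3 + 6.5 + 2 + 1.5 + 6.5 + 4.5 + 4 = 33 months.
Conjugate update: add total count to the shape and total exposure to the rate, giving Gamma(110, 44).
Posterior variance = α'/β'² = 110/1936 = 5/88.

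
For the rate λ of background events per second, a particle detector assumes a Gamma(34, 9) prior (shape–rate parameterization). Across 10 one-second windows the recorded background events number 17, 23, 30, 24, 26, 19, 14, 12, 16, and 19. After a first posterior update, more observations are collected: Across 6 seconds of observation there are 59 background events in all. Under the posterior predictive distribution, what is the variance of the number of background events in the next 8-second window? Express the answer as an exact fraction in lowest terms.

77352/625

Total count: 17 + 23 + 30 + 24 + 26 + 19 + 14 + 12 + 16 + 19 = 200.
Total exposure: 10 seconds.
After the first batch: Gamma(34 + 200, 9 + 10) = Gamma(234, 19).
Total count 59 over total exposure 6 seconds.
After the second batch: Gamma(234 + 59, 19 + 6) = Gamma(293, 25).
The posterior predictive for a window of length T is Negative Binomial with variance T·α'·(β'+T)/β'² = 8·293·33/625 = 77352/625.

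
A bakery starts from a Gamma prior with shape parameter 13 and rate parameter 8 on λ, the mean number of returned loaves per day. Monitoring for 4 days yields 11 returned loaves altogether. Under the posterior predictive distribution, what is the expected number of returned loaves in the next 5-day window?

Total count 11 over total exposure 4 days.
The Gamma prior is conjugate for the Poisson rate, so λ | data ~ Gamma(13+11, 8+4) = Gamma(24, 12).
Predictive mean over a 5-day window = T·E[λ|data] = 5·24/12 = 10.

10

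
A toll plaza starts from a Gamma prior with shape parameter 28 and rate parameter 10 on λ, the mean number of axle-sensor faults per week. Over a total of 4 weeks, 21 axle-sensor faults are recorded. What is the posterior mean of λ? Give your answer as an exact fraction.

Total count 21 over total exposure 4 weeks.
Posterior: α' = 28 + 21 = 49, β' = 10 + 4 = 14.
Posterior mean = α'/β' = 49/14 = 7/2.

7/2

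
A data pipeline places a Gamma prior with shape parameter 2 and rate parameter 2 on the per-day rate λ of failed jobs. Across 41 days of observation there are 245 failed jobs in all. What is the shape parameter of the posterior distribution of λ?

Total count 245 over total exposure 41 days.
By Gamma–Poisson conjugacy, the posterior is Gamma(α + Σx, β + Σt) = Gamma(2 + 245, 2 + 41) = Gamma(247, 43).

247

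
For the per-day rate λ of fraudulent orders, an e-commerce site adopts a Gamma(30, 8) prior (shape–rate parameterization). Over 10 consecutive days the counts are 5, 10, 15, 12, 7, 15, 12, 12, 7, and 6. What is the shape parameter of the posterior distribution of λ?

Total count: 5 + 10 + 15 + 12 + 7 + 15 + 12 + 12 + 7 + 6 = 101.
Total exposure: 10 days.
Conjugate update: add total count to the shape and total exposure to the rate, giving Gamma(131, 18).

131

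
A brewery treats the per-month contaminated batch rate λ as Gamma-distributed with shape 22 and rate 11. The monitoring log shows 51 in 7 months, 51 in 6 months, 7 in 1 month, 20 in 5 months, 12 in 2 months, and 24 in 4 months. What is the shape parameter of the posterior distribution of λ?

Total count: 51 + 51 + 7 + 20 + 12 + 24 = 165.
Total exposure: 7 + 6 + 1 + 5 + 2 + 4 = 25 months.
By Gamma–Poisson conjugacy, the posterior is Gamma(α + Σx, β + Σt) = Gamma(22 + 165, 11 + 25) = Gamma(187, 36).

187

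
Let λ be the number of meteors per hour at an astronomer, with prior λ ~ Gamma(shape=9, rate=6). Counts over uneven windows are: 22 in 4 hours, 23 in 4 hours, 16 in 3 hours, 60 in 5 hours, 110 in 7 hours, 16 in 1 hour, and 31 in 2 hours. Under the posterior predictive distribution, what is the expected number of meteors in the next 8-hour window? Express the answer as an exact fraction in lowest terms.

Total count: 22 + 23 + 16 + 60 + 110 + 16 + 31 = 278.
Total exposure: 4 + 4 + 3 + 5 + 7 + 1 + 2 = 26 hours.
Conjugate update: add total count to the shape and total exposure to the rate, giving Gamma(287, 32).
Predictive mean over an 8-hour window = T·E[λ|data] = 8·287/32 = 287/4.

287/4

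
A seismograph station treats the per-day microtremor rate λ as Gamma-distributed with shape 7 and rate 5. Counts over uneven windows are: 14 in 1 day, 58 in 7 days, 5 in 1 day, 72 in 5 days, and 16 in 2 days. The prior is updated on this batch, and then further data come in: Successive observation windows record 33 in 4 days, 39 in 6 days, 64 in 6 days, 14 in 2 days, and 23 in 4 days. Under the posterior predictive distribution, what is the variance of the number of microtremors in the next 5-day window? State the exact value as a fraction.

Total count: 14 + 58 + 5 + 72 + 16 = 165.
Total exposure: 1 + 7 + 1 + 5 + 2 = 16 days.
After the first batch: Gamma(7 + 165, 5 + 16) = Gamma(172, 21).
Total count: 33 + 39 + 64 + 14 + 23 = 173.
Total exposure: 4 + 6 + 6 + 2 + 4 = 22 days.
After the second batch: Gamma(172 + 173, 21 + 22) = Gamma(345, 43).
The posterior predictive for a window of length T is Negative Binomial with variance T·α'·(β'+T)/β'² = 5·345·48/1849 = 82800/1849.

82800/1849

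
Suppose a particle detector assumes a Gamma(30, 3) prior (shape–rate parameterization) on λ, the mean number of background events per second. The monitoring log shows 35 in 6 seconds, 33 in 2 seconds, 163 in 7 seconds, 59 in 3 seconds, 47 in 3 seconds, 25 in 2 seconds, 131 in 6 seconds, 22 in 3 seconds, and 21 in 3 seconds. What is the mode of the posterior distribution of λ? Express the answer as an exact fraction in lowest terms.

565/38

Total count: 35 + 33 + 163 + 59 + 47 + 25 + 131 + 22 + 21 = 536.
Total exposure: 6 + 2 + 7 + 3 + 3 + 2 + 6 + 3 + 3 = 35 seconds.
Conjugate update: add total count to the shape and total exposure to the rate, giving Gamma(566, 38).
Posterior mode = (α'−1)/β' = 565/38.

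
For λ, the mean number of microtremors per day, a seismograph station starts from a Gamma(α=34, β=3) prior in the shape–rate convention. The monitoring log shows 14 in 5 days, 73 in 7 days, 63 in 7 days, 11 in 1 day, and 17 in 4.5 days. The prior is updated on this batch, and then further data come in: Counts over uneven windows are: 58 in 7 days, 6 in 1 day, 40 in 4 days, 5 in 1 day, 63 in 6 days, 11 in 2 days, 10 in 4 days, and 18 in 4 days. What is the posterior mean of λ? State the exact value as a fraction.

846/113

Total count: 14 + 73 + 63 + 11 + 17 = 178.
Total exposure: 5 + 7 + 7 + 1 + 4.5 = 24.5 days.
After the first batch: Gamma(34 + 178, 3 + 24.5) = Gamma(212, 55/2).
Total count: 58 + 6 + 40 + 5 + 63 + 11 + 10 + 18 = 211.
Total exposure: 7 + 1 + 4 + 1 + 6 + 2 + 4 + 4 = 29 days.
After the second batch: Gamma(212 + 211, 55/2 + 29) = Gamma(423, 113/2).
Posterior mean = α'/β' = 423/(113/2) = 846/113.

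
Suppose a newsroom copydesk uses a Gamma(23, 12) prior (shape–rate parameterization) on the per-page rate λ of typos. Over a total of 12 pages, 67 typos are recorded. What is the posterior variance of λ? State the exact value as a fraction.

Total count 67 over total exposure 12 pages.
The Gamma prior is conjugate for the Poisson rate, so λ | data ~ Gamma(23+67, 12+12) = Gamma(90, 24).
Posterior variance = α'/β'² = 90/576 = 5/32.

5/32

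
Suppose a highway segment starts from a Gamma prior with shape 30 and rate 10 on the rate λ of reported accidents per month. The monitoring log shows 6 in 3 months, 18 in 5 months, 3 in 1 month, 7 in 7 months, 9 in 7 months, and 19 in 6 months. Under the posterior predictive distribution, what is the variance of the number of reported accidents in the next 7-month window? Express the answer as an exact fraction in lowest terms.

Total count: 6 + 18 + 3 + 7 + 9 + 19 = 62.
Total exposure: 3 + 5 + 1 + 7 + 7 + 6 = 29 months.
Conjugate update: add total count to the shape and total exposure to the rate, giving Gamma(92, 39).
The posterior predictive for a window of length T is Negative Binomial with variance T·α'·(β'+T)/β'² = 7·92·46/1521 = 29624/1521.

29624/1521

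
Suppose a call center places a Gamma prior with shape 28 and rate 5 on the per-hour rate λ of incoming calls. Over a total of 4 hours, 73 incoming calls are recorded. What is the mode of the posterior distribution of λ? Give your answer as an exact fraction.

Total count 73 over total exposure 4 hours.
Posterior: α' = 28 + 73 = 101, β' = 5 + 4 = 9.
Posterior mode = (α'−1)/β' = 100/9.

100/9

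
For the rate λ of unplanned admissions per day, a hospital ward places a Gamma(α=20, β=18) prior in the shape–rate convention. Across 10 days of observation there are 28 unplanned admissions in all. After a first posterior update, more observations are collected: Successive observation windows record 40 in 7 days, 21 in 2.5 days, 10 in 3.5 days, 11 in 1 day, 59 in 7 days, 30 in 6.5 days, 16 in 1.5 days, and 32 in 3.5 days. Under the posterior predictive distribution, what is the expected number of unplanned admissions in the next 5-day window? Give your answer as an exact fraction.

2670/121

Total count 28 over total exposure 10 days.
After the first batch: Gamma(20 + 28, 18 + 10) = Gamma(48, 28).
Total count: 40 + 21 + 10 + 11 + 59 + 30 + 16 + 32 = 219.
Total exposure: 7 + 2.5 + 3.5 + 1 + 7 + 6.5 + 1.5 + 3.5 = 32.5 days.
After the second batch: Gamma(48 + 219, 28 + 32.5) = Gamma(267, 121/2).
Predictive mean over a 5-day window = T·E[λ|data] = 5·267/(121/2) = 2670/121.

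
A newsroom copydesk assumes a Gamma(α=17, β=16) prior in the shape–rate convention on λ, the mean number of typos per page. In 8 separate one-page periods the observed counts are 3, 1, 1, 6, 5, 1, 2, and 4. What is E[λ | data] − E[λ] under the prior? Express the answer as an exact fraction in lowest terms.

29/48

Total count: 3 + 1 + 1 + 6 + 5 + 1 + 2 + 4 = 23.
Total exposure: 8 pages.
Conjugate update: add total count to the shape and total exposure to the rate, giving Gamma(40, 24).
Posterior mean = 40/24 = 5/3; prior mean = 17/16 = 17/16. Difference = 5/3 − 17/16 = 29/48.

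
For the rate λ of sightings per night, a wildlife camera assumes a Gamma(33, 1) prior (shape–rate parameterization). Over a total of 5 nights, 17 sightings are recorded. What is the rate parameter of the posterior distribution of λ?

Total count 17 over total exposure 5 nights.
By Gamma–Poisson conjugacy, the posterior is Gamma(α + Σx, β + Σt) = Gamma(33 + 17, 1 + 5) = Gamma(50, 6).

6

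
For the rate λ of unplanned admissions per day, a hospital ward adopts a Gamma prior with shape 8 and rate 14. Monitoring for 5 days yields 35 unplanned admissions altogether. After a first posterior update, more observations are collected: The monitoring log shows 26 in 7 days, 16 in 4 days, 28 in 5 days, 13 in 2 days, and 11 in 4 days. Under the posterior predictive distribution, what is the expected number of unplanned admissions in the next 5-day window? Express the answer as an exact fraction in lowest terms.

685/41

Total count 35 over total exposure 5 days.
After the first batch: Gamma(8 + 35, 14 + 5) = Gamma(43, 19).
Total count: 26 + 16 + 28 + 13 + 11 = 94.
Total exposure: 7 + 4 + 5 + 2 + 4 = 22 days.
After the second batch: Gamma(43 + 94, 19 + 22) = Gamma(137, 41).
Predictive mean over a 5-day window = T·E[λ|data] = 5·137/41 = 685/41.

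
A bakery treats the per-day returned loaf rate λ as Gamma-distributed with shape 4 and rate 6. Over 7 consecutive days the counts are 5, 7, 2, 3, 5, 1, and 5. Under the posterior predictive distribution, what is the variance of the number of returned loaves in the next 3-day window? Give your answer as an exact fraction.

1536/169

Total count: 5 + 7 + 2 + 3 + 5 + 1 + 5 = 28.
Total exposure: 7 days.
Posterior: α' = 4 + 28 = 32, β' = 6 + 7 = 13.
The posterior predictive for a window of length T is Negative Binomial with variance T·α'·(β'+T)/β'² = 3·32·16/169 = 1536/169.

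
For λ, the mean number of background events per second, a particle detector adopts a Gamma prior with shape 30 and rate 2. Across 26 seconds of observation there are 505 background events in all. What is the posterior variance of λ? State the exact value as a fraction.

535/784

Total count 505 over total exposure 26 seconds.
The Gamma prior is conjugate for the Poisson rate, so λ | data ~ Gamma(30+505, 2+26) = Gamma(535, 28).
Posterior variance = α'/β'² = 535/784.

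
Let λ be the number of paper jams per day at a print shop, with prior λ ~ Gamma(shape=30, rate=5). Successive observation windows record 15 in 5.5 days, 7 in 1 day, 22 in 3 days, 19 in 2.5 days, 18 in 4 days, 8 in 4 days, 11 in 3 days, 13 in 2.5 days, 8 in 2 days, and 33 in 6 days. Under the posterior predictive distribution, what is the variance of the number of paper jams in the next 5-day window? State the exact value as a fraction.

160080/5929

Total count: 15 + 7 + 22 + 19 + 18 + 8 + 11 + 13 + 8 + 33 = 154.
Total exposure: 5.5 + 1 + 3 + 2.5 + 4 + 4 + 3 + 2.5 + 2 + 6 = 33.5 days.
The Gamma prior is conjugate for the Poisson rate, so λ | data ~ Gamma(30+154, 5+33.5) = Gamma(184, 77/2).
The posterior predictive for a window of length T is Negative Binomial with variance T·α'·(β'+T)/β'² = 5·184·(87/2)/(5929/4) = 160080/5929.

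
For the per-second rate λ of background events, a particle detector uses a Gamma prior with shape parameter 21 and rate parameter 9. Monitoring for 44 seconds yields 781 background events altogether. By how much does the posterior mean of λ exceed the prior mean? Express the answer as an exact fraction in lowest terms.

2035/159

Total count 781 over total exposure 44 seconds.
Conjugate update: add total count to the shape and total exposure to the rate, giving Gamma(802, 53).
Posterior mean = 802/53 = 802/53; prior mean = 21/9 = 7/3. Difference = 802/53 − 7/3 = 2035/159.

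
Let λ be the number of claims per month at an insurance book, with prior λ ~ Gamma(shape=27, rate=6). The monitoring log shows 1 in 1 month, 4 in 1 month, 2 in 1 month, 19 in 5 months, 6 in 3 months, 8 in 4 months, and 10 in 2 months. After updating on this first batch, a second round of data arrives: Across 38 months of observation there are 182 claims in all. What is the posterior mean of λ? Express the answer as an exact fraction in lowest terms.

Total count: 1 + 4 + 2 + 19 + 6 + 8 + 10 = 50.
Total exposure: 1 + 1 + 1 + 5 + 3 + 4 + 2 = 17 months.
After the first batch: Gamma(27 + 50, 6 + 17) = Gamma(77, 23).
Total count 182 over total exposure 38 months.
After the second batch: Gamma(77 + 182, 23 + 38) = Gamma(259, 61).
Posterior mean = α'/β' = 259/61.

259/61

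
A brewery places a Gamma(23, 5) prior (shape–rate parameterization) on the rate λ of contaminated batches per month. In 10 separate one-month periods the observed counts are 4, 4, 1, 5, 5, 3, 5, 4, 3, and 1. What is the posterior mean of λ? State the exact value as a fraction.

58/15

Total count: 4 + 4 + 1 + 5 + 5 + 3 + 5 + 4 + 3 + 1 = 35.
Total exposure: 10 months.
Conjugate update: add total count to the shape and total exposure to the rate, giving Gamma(58, 15).
Posterior mean = α'/β' = 58/15.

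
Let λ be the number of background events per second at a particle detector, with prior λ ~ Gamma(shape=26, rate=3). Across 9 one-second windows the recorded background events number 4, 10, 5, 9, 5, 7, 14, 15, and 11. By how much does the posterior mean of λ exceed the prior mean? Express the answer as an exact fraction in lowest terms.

Total count: 4 + 10 + 5 + 9 + 5 + 7 + 14 + 15 + 11 = 80.
Total exposure: 9 seconds.
The Gamma prior is conjugate for the Poisson rate, so λ | data ~ Gamma(26+80, 3+9) = Gamma(106, 12).
Posterior mean = 106/12 = 53/6; prior mean = 26/3 = 26/3. Difference = 53/6 − 26/3 = 1/6.

1/6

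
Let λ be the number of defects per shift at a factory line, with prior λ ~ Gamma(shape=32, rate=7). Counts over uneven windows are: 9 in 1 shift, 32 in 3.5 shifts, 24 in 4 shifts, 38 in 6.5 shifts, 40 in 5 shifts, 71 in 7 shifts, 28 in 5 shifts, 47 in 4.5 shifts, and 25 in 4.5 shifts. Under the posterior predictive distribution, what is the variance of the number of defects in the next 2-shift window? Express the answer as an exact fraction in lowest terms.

4325/288

Total count: 9 + 32 + 24 + 38 + 40 + 71 + 28 + 47 + 25 = 314.
Total exposure: 1 + 3.5 + 4 + 6.5 + 5 + 7 + 5 + 4.5 + 4.5 = 41 shifts.
The Gamma prior is conjugate for the Poisson rate, so λ | data ~ Gamma(32+314, 7+41) = Gamma(346, 48).
The posterior predictive for a window of length T is Negative Binomial with variance T·α'·(β'+T)/β'² = 2·346·50/2304 = 4325/288.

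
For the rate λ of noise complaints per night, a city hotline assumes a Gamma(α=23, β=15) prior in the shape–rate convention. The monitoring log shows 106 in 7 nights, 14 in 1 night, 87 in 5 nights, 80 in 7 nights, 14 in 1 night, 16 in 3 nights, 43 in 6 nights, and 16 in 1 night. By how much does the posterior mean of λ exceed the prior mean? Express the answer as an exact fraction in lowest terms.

Total count: 106 + 14 + 87 + 80 + 14 + 16 + 43 + 16 = 376.
Total exposure: 7 + 1 + 5 + 7 + 1 + 3 + 6 + 1 = 31 nights.
Gamma(α, β) with Poisson data over total exposure Σt gives posterior Gamma(α+Σx, β+Σt) = Gamma(399, 46).
Posterior mean = 399/46 = 399/46; prior mean = 23/15 = 23/15. Difference = 399/46 − 23/15 = 4927/690.

4927/690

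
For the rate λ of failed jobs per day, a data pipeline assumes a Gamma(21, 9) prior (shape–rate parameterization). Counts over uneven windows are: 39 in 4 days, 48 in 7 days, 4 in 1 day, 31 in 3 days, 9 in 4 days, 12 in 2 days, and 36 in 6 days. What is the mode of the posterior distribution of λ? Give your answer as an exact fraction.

Total count: 39 + 48 + 4 + 31 + 9 + 12 + 36 = 179.
Total exposure: 4 + 7 + 1 + 3 + 4 + 2 + 6 = 27 days.
The Gamma prior is conjugate for the Poisson rate, so λ | data ~ Gamma(21+179, 9+27) = Gamma(200, 36).
Posterior mode = (α'−1)/β' = 199/36.

199/36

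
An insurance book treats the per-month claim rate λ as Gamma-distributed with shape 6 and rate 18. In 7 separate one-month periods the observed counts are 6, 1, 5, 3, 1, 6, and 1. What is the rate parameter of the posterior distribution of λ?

Total count: 6 + 1 + 5 + 3 + 1 + 6 + 1 = 23.
Total exposure: 7 months.
Posterior: α' = 6 + 23 = 29, β' = 18 + 7 = 25.

25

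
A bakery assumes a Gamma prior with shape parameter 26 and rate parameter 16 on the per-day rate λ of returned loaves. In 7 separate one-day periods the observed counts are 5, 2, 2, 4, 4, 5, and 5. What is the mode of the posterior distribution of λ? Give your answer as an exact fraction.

52/23

Total count: 5 + 2 + 2 + 4 + 4 + 5 + 5 = 27.
Total exposure: 7 days.
Posterior: α' = 26 + 27 = 53, β' = 16 + 7 = 23.
Posterior mode = (α'−1)/β' = 52/23.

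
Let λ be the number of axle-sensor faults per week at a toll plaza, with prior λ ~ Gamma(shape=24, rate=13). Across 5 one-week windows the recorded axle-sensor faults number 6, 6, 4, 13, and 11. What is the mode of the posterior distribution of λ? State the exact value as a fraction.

Total count: 6 + 6 + 4 + 13 + 11 = 40.
Total exposure: 5 weeks.
Gamma(α, β) with Poisson data over total exposure Σt gives posterior Gamma(α+Σx, β+Σt) = Gamma(64, 18).
Posterior mode = (α'−1)/β' = 63/18 = 7/2.

7/2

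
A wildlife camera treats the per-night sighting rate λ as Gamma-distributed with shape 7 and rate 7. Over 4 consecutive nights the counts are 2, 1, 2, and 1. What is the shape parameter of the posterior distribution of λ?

13

Total count: 2 + 1 + 2 + 1 = 6.
Total exposure: 4 nights.
Gamma(α, β) with Poisson data over total exposure Σt gives posterior Gamma(α+Σx, β+Σt) = Gamma(13, 11).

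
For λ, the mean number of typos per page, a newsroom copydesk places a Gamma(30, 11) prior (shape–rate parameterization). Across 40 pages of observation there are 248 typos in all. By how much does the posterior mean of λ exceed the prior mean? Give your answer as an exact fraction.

Total count 248 over total exposure 40 pages.
Gamma(α, β) with Poisson data over total exposure Σt gives posterior Gamma(α+Σx, β+Σt) = Gamma(278, 51).
Posterior mean = 278/51 = 278/51; prior mean = 30/11 = 30/11. Difference = 278/51 − 30/11 = 1528/561.

1528/561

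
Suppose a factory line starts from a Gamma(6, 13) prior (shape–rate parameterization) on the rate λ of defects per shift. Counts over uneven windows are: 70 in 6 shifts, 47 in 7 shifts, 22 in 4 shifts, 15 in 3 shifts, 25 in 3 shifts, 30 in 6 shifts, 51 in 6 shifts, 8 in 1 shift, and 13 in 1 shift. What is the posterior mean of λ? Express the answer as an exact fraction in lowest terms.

287/50

Total count: 70 + 47 + 22 + 15 + 25 + 30 + 51 + 8 + 13 = 281.
Total exposure: 6 + 7 + 4 + 3 + 3 + 6 + 6 + 1 + 1 = 37 shifts.
Conjugate update: add total count to the shape and total exposure to the rate, giving Gamma(287, 50).
Posterior mean = α'/β' = 287/50.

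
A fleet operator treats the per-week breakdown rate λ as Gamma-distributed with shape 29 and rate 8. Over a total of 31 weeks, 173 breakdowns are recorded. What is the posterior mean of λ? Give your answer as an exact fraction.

Total count 173 over total exposure 31 weeks.
Posterior: α' = 29 + 173 = 202, β' = 8 + 31 = 39.
Posterior mean = α'/β' = 202/39.

202/39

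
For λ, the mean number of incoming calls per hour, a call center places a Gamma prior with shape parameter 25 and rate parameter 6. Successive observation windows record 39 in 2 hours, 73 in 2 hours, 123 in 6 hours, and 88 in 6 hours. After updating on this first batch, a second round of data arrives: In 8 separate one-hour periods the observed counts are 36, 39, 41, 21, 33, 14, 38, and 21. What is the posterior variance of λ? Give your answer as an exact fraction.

197/300

Total count: 39 + 73 + 123 + 88 = 323.
Total exposure: 2 + 2 + 6 + 6 = 16 hours.
After the first batch: Gamma(25 + 323, 6 + 16) = Gamma(348, 22).
Total count: 36 + 39 + 41 + 21 + 33 + 14 + 38 + 21 = 243.
Total exposure: 8 hours.
After the second batch: Gamma(348 + 243, 22 + 8) = Gamma(591, 30).
Posterior variance = α'/β'² = 591/900 = 197/300.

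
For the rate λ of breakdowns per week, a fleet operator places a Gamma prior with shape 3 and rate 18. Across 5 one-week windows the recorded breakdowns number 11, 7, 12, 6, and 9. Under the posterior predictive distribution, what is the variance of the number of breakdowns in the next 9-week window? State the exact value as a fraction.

13824/529

Total count: 11 + 7 + 12 + 6 + 9 = 45.
Total exposure: 5 weeks.
Posterior: α' = 3 + 45 = 48, β' = 18 + 5 = 23.
The posterior predictive for a window of length T is Negative Binomial with variance T·α'·(β'+T)/β'² = 9·48·32/529 = 13824/529.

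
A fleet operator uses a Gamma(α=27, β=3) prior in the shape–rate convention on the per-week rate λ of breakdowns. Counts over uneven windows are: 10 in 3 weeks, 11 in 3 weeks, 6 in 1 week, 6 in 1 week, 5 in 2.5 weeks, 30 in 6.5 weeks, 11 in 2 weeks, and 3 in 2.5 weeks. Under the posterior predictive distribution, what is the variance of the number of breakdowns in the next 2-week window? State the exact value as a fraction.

Total count: 10 + 11 + 6 + 6 + 5 + 30 + 11 + 3 = 82.
Total exposure: 3 + 3 + 1 + 1 + 2.5 + 6.5 + 2 + 2.5 = 21.5 weeks.
Conjugate update: add total count to the shape and total exposure to the rate, giving Gamma(109, 49/2).
The posterior predictive for a window of length T is Negative Binomial with variance T·α'·(β'+T)/β'² = 2·109·(53/2)/(2401/4) = 23108/2401.

23108/2401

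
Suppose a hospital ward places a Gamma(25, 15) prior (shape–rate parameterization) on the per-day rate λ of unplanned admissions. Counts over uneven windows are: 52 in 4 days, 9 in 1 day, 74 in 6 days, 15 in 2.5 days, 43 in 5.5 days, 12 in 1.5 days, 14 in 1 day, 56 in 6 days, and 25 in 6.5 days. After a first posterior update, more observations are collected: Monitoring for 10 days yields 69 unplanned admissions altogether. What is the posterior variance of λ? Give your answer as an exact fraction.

Total count: 52 + 9 + 74 + 15 + 43 + 12 + 14 + 56 + 25 = 300.
Total exposure: 4 + 1 + 6 + 2.5 + 5.5 + 1.5 + 1 + 6 + 6.5 = 34 days.
After the first batch: Gamma(25 + 300, 15 + 34) = Gamma(325, 49).
Total count 69 over total exposure 10 days.
After the second batch: Gamma(325 + 69, 49 + 10) = Gamma(394, 59).
Posterior variance = α'/β'² = 394/3481.

394/3481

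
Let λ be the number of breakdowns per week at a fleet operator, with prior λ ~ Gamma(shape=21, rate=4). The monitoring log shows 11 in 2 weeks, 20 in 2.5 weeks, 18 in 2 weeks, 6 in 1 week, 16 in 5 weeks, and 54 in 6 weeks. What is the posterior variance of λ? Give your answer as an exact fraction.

584/2025

Total count: 11 + 20 + 18 + 6 + 16 + 54 = 125.
Total exposure: 2 + 2.5 + 2 + 1 + 5 + 6 = 18.5 weeks.
Posterior: α' = 21 + 125 = 146, β' = 4 + 18.5 = 45/2.
Posterior variance = α'/β'² = 146/(2025/4) = 584/2025.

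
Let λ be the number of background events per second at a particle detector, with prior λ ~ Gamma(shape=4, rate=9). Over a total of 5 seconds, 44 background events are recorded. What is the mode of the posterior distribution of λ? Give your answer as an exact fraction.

47/14

Total count 44 over total exposure 5 seconds.
The Gamma prior is conjugate for the Poisson rate, so λ | data ~ Gamma(4+44, 9+5) = Gamma(48, 14).
Posterior mode = (α'−1)/β' = 47/14.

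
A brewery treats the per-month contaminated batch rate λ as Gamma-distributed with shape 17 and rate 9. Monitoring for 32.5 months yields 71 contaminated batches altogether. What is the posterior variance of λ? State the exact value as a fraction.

Total count 71 over total exposure 32.5 months.
Posterior: α' = 17 + 71 = 88, β' = 9 + 32.5 = 83/2.
Posterior variance = α'/β'² = 88/(6889/4) = 352/6889.

352/6889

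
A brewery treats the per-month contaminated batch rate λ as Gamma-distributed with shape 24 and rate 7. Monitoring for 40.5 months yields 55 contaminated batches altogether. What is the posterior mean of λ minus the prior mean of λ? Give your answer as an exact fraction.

-1174/665

Total count 55 over total exposure 40.5 months.
The Gamma prior is conjugate for the Poisson rate, so λ | data ~ Gamma(24+55, 7+40.5) = Gamma(79, 95/2).
Posterior mean = 79/(95/2) = 158/95; prior mean = 24/7 = 24/7. Difference = 158/95 − 24/7 = -1174/665.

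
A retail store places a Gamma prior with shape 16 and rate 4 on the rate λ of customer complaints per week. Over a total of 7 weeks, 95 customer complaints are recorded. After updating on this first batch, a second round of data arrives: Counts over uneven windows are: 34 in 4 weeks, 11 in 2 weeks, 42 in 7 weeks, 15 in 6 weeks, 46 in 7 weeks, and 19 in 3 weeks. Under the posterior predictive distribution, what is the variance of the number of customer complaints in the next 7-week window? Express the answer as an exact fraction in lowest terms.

Total count 95 over total exposure 7 weeks.
After the first batch: Gamma(16 + 95, 4 + 7) = Gamma(111, 11).
Total count: 34 + 11 + 42 + 15 + 46 + 19 = 167.
Total exposure: 4 + 2 + 7 + 6 + 7 + 3 = 29 weeks.
After the second batch: Gamma(111 + 167, 11 + 29) = Gamma(278, 40).
The posterior predictive for a window of length T is Negative Binomial with variance T·α'·(β'+T)/β'² = 7·278·47/1600 = 45731/800.

45731/800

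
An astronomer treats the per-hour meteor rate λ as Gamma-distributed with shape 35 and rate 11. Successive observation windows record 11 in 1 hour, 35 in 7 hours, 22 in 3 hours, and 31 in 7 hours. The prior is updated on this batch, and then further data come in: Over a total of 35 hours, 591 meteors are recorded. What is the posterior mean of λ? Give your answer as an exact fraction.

725/64

Total count: 11 + 35 + 22 + 31 = 99.
Total exposure: 1 + 7 + 3 + 7 = 18 hours.
After the first batch: Gamma(35 + 99, 11 + 18) = Gamma(134, 29).
Total count 591 over total exposure 35 hours.
After the second batch: Gamma(134 + 591, 29 + 35) = Gamma(725, 64).
Posterior mean = α'/β' = 725/64.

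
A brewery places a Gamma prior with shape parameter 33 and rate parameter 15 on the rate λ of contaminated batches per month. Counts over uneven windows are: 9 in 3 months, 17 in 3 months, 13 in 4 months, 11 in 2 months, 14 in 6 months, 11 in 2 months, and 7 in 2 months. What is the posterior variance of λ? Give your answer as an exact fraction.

Total count: 9 + 17 + 13 + 11 + 14 + 11 + 7 = 82.
Total exposure: 3 + 3 + 4 + 2 + 6 + 2 + 2 = 22 months.
The Gamma prior is conjugate for the Poisson rate, so λ | data ~ Gamma(33+82, 15+22) = Gamma(115, 37).
Posterior variance = α'/β'² = 115/1369.

115/1369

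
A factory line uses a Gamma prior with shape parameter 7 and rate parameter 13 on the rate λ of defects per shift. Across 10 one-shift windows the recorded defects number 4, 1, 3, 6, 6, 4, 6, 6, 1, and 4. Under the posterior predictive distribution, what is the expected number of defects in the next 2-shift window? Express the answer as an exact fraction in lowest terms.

96/23

Total count: 4 + 1 + 3 + 6 + 6 + 4 + 6 + 6 + 1 + 4 = 41.
Total exposure: 10 shifts.
Gamma(α, β) with Poisson data over total exposure Σt gives posterior Gamma(α+Σx, β+Σt) = Gamma(48, 23).
Predictive mean over a 2-shift window = T·E[λ|data] = 2·48/23 = 96/23.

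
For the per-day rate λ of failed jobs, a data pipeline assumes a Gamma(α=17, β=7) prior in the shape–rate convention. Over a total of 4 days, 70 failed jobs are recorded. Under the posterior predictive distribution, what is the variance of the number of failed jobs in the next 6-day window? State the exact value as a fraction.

Total count 70 over total exposure 4 days.
By Gamma–Poisson conjugacy, the posterior is Gamma(α + Σx, β + Σt) = Gamma(17 + 70, 7 + 4) = Gamma(87, 11).
The posterior predictive for a window of length T is Negative Binomial with variance T·α'·(β'+T)/β'² = 6·87·17/121 = 8874/121.

8874/121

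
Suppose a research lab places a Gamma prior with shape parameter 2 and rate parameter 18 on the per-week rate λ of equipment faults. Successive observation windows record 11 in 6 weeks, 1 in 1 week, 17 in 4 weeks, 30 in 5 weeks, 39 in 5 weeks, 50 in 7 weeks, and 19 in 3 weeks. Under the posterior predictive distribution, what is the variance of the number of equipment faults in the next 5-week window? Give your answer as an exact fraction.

45630/2401

Total count: 11 + 1 + 17 + 30 + 39 + 50 + 19 = 167.
Total exposure: 6 + 1 + 4 + 5 + 5 + 7 + 3 = 31 weeks.
The Gamma prior is conjugate for the Poisson rate, so λ | data ~ Gamma(2+167, 18+31) = Gamma(169, 49).
The posterior predictive for a window of length T is Negative Binomial with variance T·α'·(β'+T)/β'² = 5·169·54/2401 = 45630/2401.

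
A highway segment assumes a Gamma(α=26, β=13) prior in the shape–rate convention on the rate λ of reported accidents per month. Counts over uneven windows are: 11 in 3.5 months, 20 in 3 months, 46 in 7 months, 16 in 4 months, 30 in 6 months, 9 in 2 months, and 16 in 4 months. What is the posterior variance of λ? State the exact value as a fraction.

696/7225

Total count: 11 + 20 + 46 + 16 + 30 + 9 + 16 = 148.
Total exposure: 3.5 + 3 + 7 + 4 + 6 + 2 + 4 = 29.5 months.
By Gamma–Poisson conjugacy, the posterior is Gamma(α + Σx, β + Σt) = Gamma(26 + 148, 13 + 29.5) = Gamma(174, 85/2).
Posterior variance = α'/β'² = 174/(7225/4) = 696/7225.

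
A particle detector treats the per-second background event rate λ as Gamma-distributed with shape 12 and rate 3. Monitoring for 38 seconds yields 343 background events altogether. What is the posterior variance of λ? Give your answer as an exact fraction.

355/1681

Total count 343 over total exposure 38 seconds.
Conjugate update: add total count to the shape and total exposure to the rate, giving Gamma(355, 41).
Posterior variance = α'/β'² = 355/1681.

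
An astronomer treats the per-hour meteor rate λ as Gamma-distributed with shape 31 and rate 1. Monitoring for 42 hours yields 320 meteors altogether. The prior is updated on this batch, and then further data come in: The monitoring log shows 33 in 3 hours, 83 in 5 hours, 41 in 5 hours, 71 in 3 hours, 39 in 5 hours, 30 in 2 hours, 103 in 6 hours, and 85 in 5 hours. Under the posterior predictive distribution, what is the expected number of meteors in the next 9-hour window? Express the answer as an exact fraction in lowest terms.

684/7

Total count 320 over total exposure 42 hours.
After the first batch: Gamma(31 + 320, 1 + 42) = Gamma(351, 43).
Total count: 33 + 83 + 41 + 71 + 39 + 30 + 103 + 85 = 485.
Total exposure: 3 + 5 + 5 + 3 + 5 + 2 + 6 + 5 = 34 hours.
After the second batch: Gamma(351 + 485, 43 + 34) = Gamma(836, 77).
Predictive mean over a 9-hour window = T·E[λ|data] = 9·836/77 = 684/7.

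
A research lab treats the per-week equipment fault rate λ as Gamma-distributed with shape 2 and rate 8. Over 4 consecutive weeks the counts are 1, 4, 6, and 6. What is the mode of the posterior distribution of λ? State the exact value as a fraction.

3/2

Total count: 1 + 4 + 6 + 6 = 17.
Total exposure: 4 weeks.
By Gamma–Poisson conjugacy, the posterior is Gamma(α + Σx, β + Σt) = Gamma(2 + 17, 8 + 4) = Gamma(19, 12).
Posterior mode = (α'−1)/β' = 18/12 = 3/2.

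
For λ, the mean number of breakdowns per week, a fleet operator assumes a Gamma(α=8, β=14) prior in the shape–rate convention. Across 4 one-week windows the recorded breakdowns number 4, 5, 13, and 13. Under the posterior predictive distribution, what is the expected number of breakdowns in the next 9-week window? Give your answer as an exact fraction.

Total count: 4 + 5 + 13 + 13 = 35.
Total exposure: 4 weeks.
Gamma(α, β) with Poisson data over total exposure Σt gives posterior Gamma(α+Σx, β+Σt) = Gamma(43, 18).
Predictive mean over a 9-week window = T·E[λ|data] = 9·43/18 = 43/2.

43/2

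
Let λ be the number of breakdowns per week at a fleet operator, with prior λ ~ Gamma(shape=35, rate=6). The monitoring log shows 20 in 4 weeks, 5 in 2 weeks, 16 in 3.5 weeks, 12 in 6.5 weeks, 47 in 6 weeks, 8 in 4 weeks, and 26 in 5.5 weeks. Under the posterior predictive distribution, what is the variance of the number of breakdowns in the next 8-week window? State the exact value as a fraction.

Total count: 20 + 5 + 16 + 12 + 47 + 8 + 26 = 134.
Total exposure: 4 + 2 + 3.5 + 6.5 + 6 + 4 + 5.5 = 31.5 weeks.
By Gamma–Poisson conjugacy, the posterior is Gamma(α + Σx, β + Σt) = Gamma(35 + 134, 6 + 31.5) = Gamma(169, 75/2).
The posterior predictive for a window of length T is Negative Binomial with variance T·α'·(β'+T)/β'² = 8·169·(91/2)/(5625/4) = 246064/5625.

246064/5625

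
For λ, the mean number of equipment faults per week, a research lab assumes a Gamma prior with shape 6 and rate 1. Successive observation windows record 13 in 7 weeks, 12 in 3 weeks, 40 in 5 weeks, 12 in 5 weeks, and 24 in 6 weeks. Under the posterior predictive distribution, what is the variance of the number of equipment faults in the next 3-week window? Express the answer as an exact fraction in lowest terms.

Total count: 13 + 12 + 40 + 12 + 24 = 101.
Total exposure: 7 + 3 + 5 + 5 + 6 = 26 weeks.
The Gamma prior is conjugate for the Poisson rate, so λ | data ~ Gamma(6+101, 1+26) = Gamma(107, 27).
The posterior predictive for a window of length T is Negative Binomial with variance T·α'·(β'+T)/β'² = 3·107·30/729 = 1070/81.

1070/81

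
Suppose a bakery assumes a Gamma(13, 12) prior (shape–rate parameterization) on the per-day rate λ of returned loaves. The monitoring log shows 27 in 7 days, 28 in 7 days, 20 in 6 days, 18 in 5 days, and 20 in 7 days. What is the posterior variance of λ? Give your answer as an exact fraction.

63/968

Total count: 27 + 28 + 20 + 18 + 20 = 113.
Total exposure: 7 + 7 + 6 + 5 + 7 = 32 days.
Posterior: α' = 13 + 113 = 126, β' = 12 + 32 = 44.
Posterior variance = α'/β'² = 126/1936 = 63/968.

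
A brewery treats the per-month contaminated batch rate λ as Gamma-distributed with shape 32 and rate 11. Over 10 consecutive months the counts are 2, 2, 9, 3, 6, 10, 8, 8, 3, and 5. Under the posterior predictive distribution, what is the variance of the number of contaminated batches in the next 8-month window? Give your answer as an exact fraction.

Total count: 2 + 2 + 9 + 3 + 6 + 10 + 8 + 8 + 3 + 5 = 56.
Total exposure: 10 months.
Gamma(α, β) with Poisson data over total exposure Σt gives posterior Gamma(α+Σx, β+Σt) = Gamma(88, 21).
The posterior predictive for a window of length T is Negative Binomial with variance T·α'·(β'+T)/β'² = 8·88·29/441 = 20416/441.

20416/441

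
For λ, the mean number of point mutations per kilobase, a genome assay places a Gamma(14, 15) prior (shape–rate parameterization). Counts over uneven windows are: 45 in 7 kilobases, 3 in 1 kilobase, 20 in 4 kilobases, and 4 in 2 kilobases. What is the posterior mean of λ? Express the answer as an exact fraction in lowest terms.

Total count: 45 + 3 + 20 + 4 = 72.
Total exposure: 7 + 1 + 4 + 2 = 14 kilobases.
By Gamma–Poisson conjugacy, the posterior is Gamma(α + Σx, β + Σt) = Gamma(14 + 72, 15 + 14) = Gamma(86, 29).
Posterior mean = α'/β' = 86/29.

86/29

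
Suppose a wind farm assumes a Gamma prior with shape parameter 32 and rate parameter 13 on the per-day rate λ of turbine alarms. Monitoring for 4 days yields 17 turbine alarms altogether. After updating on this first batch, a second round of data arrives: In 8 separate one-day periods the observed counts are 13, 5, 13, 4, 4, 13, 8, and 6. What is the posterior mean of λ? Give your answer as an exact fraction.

Total count 17 over total exposure 4 days.
After the first batch: Gamma(32 + 17, 13 + 4) = Gamma(49, 17).
Total count: 13 + 5 + 13 + 4 + 4 + 13 + 8 + 6 = 66.
Total exposure: 8 days.
After the second batch: Gamma(49 + 66, 17 + 8) = Gamma(115, 25).
Posterior mean = α'/β' = 115/25 = 23/5.

23/5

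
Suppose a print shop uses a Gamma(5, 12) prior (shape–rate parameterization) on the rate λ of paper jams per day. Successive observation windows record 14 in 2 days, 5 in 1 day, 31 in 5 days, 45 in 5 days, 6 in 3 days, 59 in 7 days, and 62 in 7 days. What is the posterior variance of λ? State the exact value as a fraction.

227/1764

Total count: 14 + 5 + 31 + 45 + 6 + 59 + 62 = 222.
Total exposure: 2 + 1 + 5 + 5 + 3 + 7 + 7 = 30 days.
The Gamma prior is conjugate for the Poisson rate, so λ | data ~ Gamma(5+222, 12+30) = Gamma(227, 42).
Posterior variance = α'/β'² = 227/1764.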